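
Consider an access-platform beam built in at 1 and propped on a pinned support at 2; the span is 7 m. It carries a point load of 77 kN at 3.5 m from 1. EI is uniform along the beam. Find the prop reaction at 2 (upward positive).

R_2 = 24.06 kN

Choose R_2 as the redundant. The primary structure is the cantilever fixed at 1.
Deflection at 2 on the released cantilever, summing each load's contribution:
  point load 77 at a = 3.5: Pa²(3L − a)/(6EI) = 2751/EI
Flexibility coefficient — unit upward force at 2: δ_{22} = L³/(3EI) = 114.3/EI.
Compatibility at 2: δ_0 − R_2·δ_{22} = 0, so R_2 = 2751/114.3 = 24.06 kN.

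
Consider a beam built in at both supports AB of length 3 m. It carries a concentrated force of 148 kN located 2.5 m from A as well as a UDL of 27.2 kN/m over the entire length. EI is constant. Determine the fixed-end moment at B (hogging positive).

M_B = 71.79 kN·m

Take the two fixed-end moments M_A, M_B as redundants; the released structure is the simple span AB.
Simple-span end rotations at A and B under the given loads:
  at A: point load 148 at a = 2.5: Pab(L + b)/(6LEI) = 35.97/EI
  at B: point load 148 at a = 2.5: Pab(L + a)/(6LEI) = 56.53/EI
  at A: UDL 27.2: wL³/(24EI) = 30.6/EI
  at B: UDL 27.2: wL³/(24EI) = 30.6/EI
  θ_A0 = 66.57/EI,  θ_B0 = 87.13/EI
Flexibility coefficients: a unit moment at one end gives L/(3EI) there and L/(6EI) at the far end, so f₁₁ = f₂₂ = 1/EI and f₁₂ = f₂₁ = 0.5/EI.
Compatibility — zero rotation at each built-in end:
  1 M_A + 0.5 M_B = 66.57
  0.5 M_A + 1 M_B = 87.13
Solving the pair gives M_A = 30.68 kN·m and M_B = 71.79 kN·m (hogging).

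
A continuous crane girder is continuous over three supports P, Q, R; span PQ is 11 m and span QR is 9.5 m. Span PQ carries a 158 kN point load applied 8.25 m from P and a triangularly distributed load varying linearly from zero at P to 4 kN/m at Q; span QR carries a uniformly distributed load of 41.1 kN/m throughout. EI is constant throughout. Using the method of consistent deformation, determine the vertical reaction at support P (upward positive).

R_P = 11.82 kN

Take M_Q as the redundant. Released structure: two simple spans PQ and QR with a hinge at Q.
Rotations at Q on the released spans (each span's end-slope, ×1/EI):
  span PQ: point load 158 at a = 8.25: Pab(L + a)/(6LEI) = 1046/EI
  span PQ: triangular load, peak 4: w₀L³/(45EI) = 118.3/EI
  span QR: UDL 41.1: wL³/(24EI) = 1468/EI
  relative rotation θ_0 = (1164 + 1468)/EI = 2632/EI
A unit hogging moment at Q produces rotation L₁/(3EI) + L₂/(3EI) = 6.833/EI.
Slope continuity at Q: θ_0 = M_Q·6.833/EI, so M_Q = 2632/6.833 = 385.2 kN·m (hogging).
Span PQ, ΣM about P with M_Q applied at Q: R_Q^{PQ}·11 = 1465 + 385.2, so R_Q^{PQ} = 168.2 kN and R_P = 180 − 168.2 = 11.82 kN.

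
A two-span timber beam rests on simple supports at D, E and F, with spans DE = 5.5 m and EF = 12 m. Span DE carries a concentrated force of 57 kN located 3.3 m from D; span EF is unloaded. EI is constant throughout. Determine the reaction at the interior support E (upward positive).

Take M_E as the redundant. Released structure: two simple spans DE and EF with a hinge at E.
Discontinuity in slope at E on the released structure — sum the simple-span end rotations:
  span DE: point load 57 at a = 3.3: Pab(L + a)/(6LEI) = 110.4/EI
  relative rotation θ_0 = (110.4 + 0)/EI = 110.4/EI
A unit hogging moment at E produces rotation L₁/(3EI) + L₂/(3EI) = 5.833/EI.
Slope continuity at E: θ_0 = M_E·5.833/EI, so M_E = 110.4/5.833 = 18.92 kN·m (hogging).
Span DE, ΣM about D with M_E applied at E: R_E^{DE}·5.5 = 188.1 + 18.92, so R_E^{DE} = 37.64 kN and R_D = 57 − 37.64 = 19.36 kN.
Span EF, ΣM about F: R_E^{EF}·12 = 0 + 18.92, so R_E^{EF} = 1.576 kN and R_F = 0 − 1.576 = -1.576 kN.
R_E = 37.64 + 1.576 = 39.22 kN.

R_E = 39.22 kN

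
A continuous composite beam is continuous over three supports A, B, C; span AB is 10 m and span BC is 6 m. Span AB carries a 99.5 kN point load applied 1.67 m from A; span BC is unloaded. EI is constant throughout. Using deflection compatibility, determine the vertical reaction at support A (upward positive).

R_A = 77.84 kN

Take M_B as the redundant. Released structure: two simple spans AB and BC with a hinge at B.
End slopes at the hinge B, treating each span as simply supported:
  span AB: point load 99.5 at a = 1.67: Pab(L + a)/(6LEI) = 269.2/EI
  relative rotation θ_0 = (269.2 + 0)/EI = 269.2/EI
A unit hogging moment at B produces rotation L₁/(3EI) + L₂/(3EI) = 5.333/EI.
Slope continuity at B: θ_0 = M_B·5.333/EI, so M_B = 269.2/5.333 = 50.48 kN·m (hogging).
Span AB, ΣM about A with M_B applied at B: R_B^{AB}·10 = 166.2 + 50.48, so R_B^{AB} = 21.66 kN and R_A = 99.5 − 21.66 = 77.84 kN.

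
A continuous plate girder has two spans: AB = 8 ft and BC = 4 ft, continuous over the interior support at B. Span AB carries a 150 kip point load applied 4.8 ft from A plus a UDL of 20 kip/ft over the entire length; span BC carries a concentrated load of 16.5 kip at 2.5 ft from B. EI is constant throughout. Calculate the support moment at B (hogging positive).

Release continuity at B by inserting a hinge; the redundant is the internal moment M_B. The primary structure is two simply-supported spans AB and BC.
Rotations at B on the released spans (each span's end-slope, ×1/EI):
  span AB: point load 150 at a = 4.8: Pab(L + a)/(6LEI) = 614.4/EI
  span AB: UDL 20: wL³/(24EI) = 426.7/EI
  span BC: point load 16.5 at a = 2.5: Pab(L + b)/(6LEI) = 14.18/EI
  relative rotation θ_0 = (1041 + 14.18)/EI = 1055/EI
A unit hogging moment at B produces rotation L₁/(3EI) + L₂/(3EI) = 4/EI.
Slope continuity at B: θ_0 = M_B·4/EI, so M_B = 1055/4 = 263.8 kip·ft (hogging).

M_B = 263.8 kip·ft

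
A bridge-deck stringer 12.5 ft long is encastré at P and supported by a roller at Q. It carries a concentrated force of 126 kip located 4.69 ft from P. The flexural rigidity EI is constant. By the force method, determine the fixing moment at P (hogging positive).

Choose R_Q as the redundant. The primary structure is the cantilever fixed at P.
Free-end deflection of the primary structure under the applied loading (downward +):
  point load 126 at a = 4.69: Pa²(3L − a)/(6EI) = 15156/EI
Flexibility coefficient — unit upward force at Q: δ_{QQ} = L³/(3EI) = 651/EI.
The prop prevents deflection at Q: R_Q = δ_0/δ_{QQ} = 15156/651 = 23.28 kip.
Moment equilibrium about P: M_P = Σ(load moments about P) − R_Q·L = 590.9 − 23.28×12.5 = 300 kip·ft.

M_P = 300 kip·ft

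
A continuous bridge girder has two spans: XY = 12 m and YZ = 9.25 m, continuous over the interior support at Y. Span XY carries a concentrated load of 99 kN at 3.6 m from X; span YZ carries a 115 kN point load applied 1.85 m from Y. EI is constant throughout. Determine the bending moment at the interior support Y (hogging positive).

M_Y = 158.3 kN·m

Take M_Y as the redundant. Released structure: two simple spans XY and YZ with a hinge at Y.
Rotations at Y on the released spans (each span's end-slope, ×1/EI):
  span XY: point load 99 at a = 3.6: Pab(L + a)/(6LEI) = 648.6/EI
  span YZ: point load 115 at a = 1.85: Pab(L + b)/(6LEI) = 472.3/EI
  relative rotation θ_0 = (648.6 + 472.3)/EI = 1121/EI
A unit hogging moment at Y produces rotation L₁/(3EI) + L₂/(3EI) = 7.083/EI.
Slope continuity at Y: θ_0 = M_Y·7.083/EI, so M_Y = 1121/7.083 = 158.3 kN·m (hogging).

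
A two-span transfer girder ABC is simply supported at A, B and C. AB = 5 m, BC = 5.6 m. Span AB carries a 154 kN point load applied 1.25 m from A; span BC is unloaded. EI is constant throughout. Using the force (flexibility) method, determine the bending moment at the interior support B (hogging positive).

M_B = 42.56 kN·m

Insert a hinge at B; M_B is the redundant, and each span becomes simply supported.
Rotations at B on the released spans (each span's end-slope, ×1/EI):
  span AB: point load 154 at a = 1.25: Pab(L + a)/(6LEI) = 150.4/EI
  relative rotation θ_0 = (150.4 + 0)/EI = 150.4/EI
A unit hogging moment at B produces rotation L₁/(3EI) + L₂/(3EI) = 3.533/EI.
Compatibility: M_B·(L₁+L₂)/(3EI) = θ_0, giving M_B = 42.56 kN·m (hogging).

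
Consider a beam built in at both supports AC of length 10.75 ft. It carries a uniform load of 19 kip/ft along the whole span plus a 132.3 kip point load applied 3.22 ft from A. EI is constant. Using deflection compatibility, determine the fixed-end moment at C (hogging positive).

M_C = 272.4 kip·ft

Take the two fixed-end moments M_A, M_C as redundants; the released structure is the simple span AC.
End rotations of the released simple span under the applied load (×1/EI):
  at A: UDL 19: wL³/(24EI) = 983.5/EI
  at C: UDL 19: wL³/(24EI) = 983.5/EI
  at A: point load 132.3 at a = 3.22: Pab(L + b)/(6LEI) = 909.1/EI
  at C: point load 132.3 at a = 3.22: Pab(L + a)/(6LEI) = 694.8/EI
  θ_A0 = 1893/EI,  θ_C0 = 1678/EI
Flexibility coefficients: a unit moment at one end gives L/(3EI) there and L/(6EI) at the far end, so f₁₁ = f₂₂ = 3.583/EI and f₁₂ = f₂₁ = 1.792/EI.
Compatibility — zero rotation at each built-in end:
  3.583 M_A + 1.792 M_C = 1893
  1.792 M_A + 3.583 M_C = 1678
Solving the pair gives M_A = 392 kip·ft and M_C = 272.4 kip·ft (hogging).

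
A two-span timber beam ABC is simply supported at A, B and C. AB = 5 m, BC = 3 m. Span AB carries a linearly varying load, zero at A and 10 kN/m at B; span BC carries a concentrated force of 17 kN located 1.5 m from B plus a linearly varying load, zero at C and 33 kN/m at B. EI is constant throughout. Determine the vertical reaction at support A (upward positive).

R_A = 4.048 kN

Take M_B as the redundant. Released structure: two simple spans AB and BC with a hinge at B.
End slopes at the hinge B, treating each span as simply supported:
  span AB: triangular load, peak 10: w₀L³/(45EI) = 27.78/EI
  span BC: point load 17 at a = 1.5: Pab(L + b)/(6LEI) = 9.562/EI
  span BC: triangular load, peak 33: w₀L³/(45EI) = 19.8/EI
  relative rotation θ_0 = (27.78 + 29.36)/EI = 57.14/EI
A unit hogging moment at B produces rotation L₁/(3EI) + L₂/(3EI) = 2.667/EI.
Compatibility: M_B·(L₁+L₂)/(3EI) = θ_0, giving M_B = 21.43 kN·m (hogging).
Span AB, ΣM about A with M_B applied at B: R_B^{AB}·5 = 83.33 + 21.43, so R_B^{AB} = 20.95 kN and R_A = 25 − 20.95 = 4.048 kN.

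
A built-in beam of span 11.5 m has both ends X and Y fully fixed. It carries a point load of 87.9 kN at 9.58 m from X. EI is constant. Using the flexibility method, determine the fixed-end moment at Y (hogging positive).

M_Y = 117.1 kN·m

Take the two fixed-end moments M_X, M_Y as redundants; the released structure is the simple span XY.
End rotations of the released simple span under the applied load (×1/EI):
  at X: point load 87.9 at a = 9.58: Pab(L + b)/(6LEI) = 314.5/EI
  at Y: point load 87.9 at a = 9.58: Pab(L + a)/(6LEI) = 493.9/EI
  θ_X0 = 314.5/EI,  θ_Y0 = 493.9/EI
Flexibility coefficients: a unit moment at one end gives L/(3EI) there and L/(6EI) at the far end, so f₁₁ = f₂₂ = 3.833/EI and f₁₂ = f₂₁ = 1.917/EI.
Compatibility — zero rotation at each built-in end:
  3.833 M_X + 1.917 M_Y = 314.5
  1.917 M_X + 3.833 M_Y = 493.9
Solving the pair gives M_X = 23.47 kN·m and M_Y = 117.1 kN·m (hogging).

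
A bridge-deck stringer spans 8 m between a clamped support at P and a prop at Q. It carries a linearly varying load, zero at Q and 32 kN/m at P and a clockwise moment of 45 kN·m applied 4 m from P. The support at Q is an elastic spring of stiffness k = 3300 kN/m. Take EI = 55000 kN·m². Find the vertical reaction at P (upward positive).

Remove the prop at Q; the released (primary) structure is a cantilever built in at P.
Primary-structure tip deflection at Q by superposition:
  triangular load, peak 32 at the fixed end: w₀L⁴/(30EI) = 4369/EI
  clockwise couple 45 at a = 4: M₀a(2L − a)/(2EI) = 1080/EI
  δ_0 = 5449/EI
Flexibility coefficient — unit upward force at Q: δ_{QQ} = L³/(3EI) = 170.7/EI.
With EI = 55000 kN·m²: δ_0 = 0.099074 m and δ_{QQ} = 0.003103 m/kN.
Compatibility — the spring shortens by R_Q/k under the reaction it provides: δ_0 − R_Q·δ_{QQ} = R_Q/k. With 1/k = 0.000303 m/kN, R_Q = δ_0 / (δ_{QQ} + 1/k) = 0.099074 / (0.003103 + 0.000303) = 29.09 kN.
Vertical equilibrium: R_P = ΣP − R_Q = 128 − 29.09 = 98.91 kN.

R_P = 98.91 kN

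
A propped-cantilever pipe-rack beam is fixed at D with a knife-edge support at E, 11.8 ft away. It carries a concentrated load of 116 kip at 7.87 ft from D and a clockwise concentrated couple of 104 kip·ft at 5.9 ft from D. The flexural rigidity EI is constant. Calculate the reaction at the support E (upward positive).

R_E = 70.11 kip

Choose R_E as the redundant. The primary structure is the cantilever fixed at D.
Primary-structure tip deflection at E by superposition:
  point load 116 at a = 7.87: Pa²(3L − a)/(6EI) = 32966/EI
  clockwise couple 104 at a = 5.9: M₀a(2L − a)/(2EI) = 5430/EI
  δ_0 = 38396/EI
Flexibility coefficient — unit upward force at E: δ_{EE} = L³/(3EI) = 547.7/EI.
Compatibility at E: δ_0 − R_E·δ_{EE} = 0, so R_E = 38396/547.7 = 70.11 kip.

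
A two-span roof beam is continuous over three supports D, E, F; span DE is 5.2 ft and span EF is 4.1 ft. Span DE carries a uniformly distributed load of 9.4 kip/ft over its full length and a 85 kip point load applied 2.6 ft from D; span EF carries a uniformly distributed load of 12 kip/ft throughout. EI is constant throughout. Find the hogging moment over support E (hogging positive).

M_E = 75.22 kip·ft

Release continuity at E by inserting a hinge; the redundant is the internal moment M_E. The primary structure is two simply-supported spans DE and EF.
End slopes at the hinge E, treating each span as simply supported:
  span DE: UDL 9.4: wL³/(24EI) = 55.07/EI
  span DE: point load 85 at a = 2.6: Pab(L + a)/(6LEI) = 143.7/EI
  span EF: UDL 12: wL³/(24EI) = 34.46/EI
  relative rotation θ_0 = (198.7 + 34.46)/EI = 233.2/EI
A unit hogging moment at E produces rotation L₁/(3EI) + L₂/(3EI) = 3.1/EI.
Slope continuity at E: θ_0 = M_E·3.1/EI, so M_E = 233.2/3.1 = 75.22 kip·ft (hogging).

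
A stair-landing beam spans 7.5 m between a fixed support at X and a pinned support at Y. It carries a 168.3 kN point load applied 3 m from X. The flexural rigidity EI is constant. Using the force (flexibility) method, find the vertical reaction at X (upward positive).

R_X = 133.3 kN

Remove the prop at Y; the released (primary) structure is a cantilever built in at X.
Deflection at Y on the released cantilever, summing each load's contribution:
  point load 168.3 at a = 3: Pa²(3L − a)/(6EI) = 4923/EI
Flexibility coefficient — unit upward force at Y: δ_{YY} = L³/(3EI) = 140.6/EI.
Compatibility at Y: δ_0 − R_Y·δ_{YY} = 0, so R_Y = 4923/140.6 = 35.01 kN.
Vertical equilibrium: R_X = ΣP − R_Y = 168.3 − 35.01 = 133.3 kN.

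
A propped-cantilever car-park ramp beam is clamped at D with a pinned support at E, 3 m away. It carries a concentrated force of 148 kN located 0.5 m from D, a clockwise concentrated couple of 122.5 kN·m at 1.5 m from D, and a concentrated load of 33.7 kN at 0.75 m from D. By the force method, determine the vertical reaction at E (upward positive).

Release the roller at E. Primary structure: cantilever fixed at D.
Downward deflection at the released point E due to the loads:
  point load 148 at a = 0.5: Pa²(3L − a)/(6EI) = 52.42/EI
  clockwise couple 122.5 at a = 1.5: M₀a(2L − a)/(2EI) = 413.4/EI
  point load 33.7 at a = 0.75: Pa²(3L − a)/(6EI) = 26.06/EI
  δ_0 = 491.9/EI
Flexibility coefficient — unit upward force at E: δ_{EE} = L³/(3EI) = 9/EI.
The prop prevents deflection at E: R_E = δ_0/δ_{EE} = 491.9/9 = 54.66 kN.

R_E = 54.66 kN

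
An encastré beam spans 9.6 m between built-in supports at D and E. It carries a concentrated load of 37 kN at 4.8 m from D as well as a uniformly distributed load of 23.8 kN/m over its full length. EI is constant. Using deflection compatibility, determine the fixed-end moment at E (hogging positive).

Release both end moments; the primary structure is a simply-supported span DE with redundants M_D and M_E.
On the primary (simply-supported) span, the end slopes from the loading are:
  at D: point load 37 at a = 4.8: Pab(L + b)/(6LEI) = 213.1/EI
  at E: point load 37 at a = 4.8: Pab(L + a)/(6LEI) = 213.1/EI
  at D: UDL 23.8: wL³/(24EI) = 877.4/EI
  at E: UDL 23.8: wL³/(24EI) = 877.4/EI
  θ_D0 = 1090/EI,  θ_E0 = 1090/EI
Flexibility coefficients: a unit moment at one end gives L/(3EI) there and L/(6EI) at the far end, so f₁₁ = f₂₂ = 3.2/EI and f₁₂ = f₂₁ = 1.6/EI.
Compatibility — zero rotation at each built-in end:
  3.2 M_D + 1.6 M_E = 1090
  1.6 M_D + 3.2 M_E = 1090
Solving the pair gives M_D = 227.2 kN·m and M_E = 227.2 kN·m (hogging).

M_E = 227.2 kN·m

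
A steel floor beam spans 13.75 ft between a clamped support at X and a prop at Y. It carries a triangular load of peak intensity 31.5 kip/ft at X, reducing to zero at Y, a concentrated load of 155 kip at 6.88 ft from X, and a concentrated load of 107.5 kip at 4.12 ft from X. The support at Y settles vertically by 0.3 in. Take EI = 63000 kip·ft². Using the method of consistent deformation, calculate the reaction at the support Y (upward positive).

Take the reaction at Y as the redundant and release it; the primary structure is a cantilever fixed at X.
Free-end deflection of the primary structure under the applied loading (downward +):
  triangular load, peak 31.5 at the fixed end: w₀L⁴/(30EI) = 37532/EI
  point load 155 at a = 6.88: Pa²(3L − a)/(6EI) = 42028/EI
  point load 107.5 at a = 4.12: Pa²(3L − a)/(6EI) = 11292/EI
  δ_0 = 90852/EI
Tip deflection under a unit load at Y: L³/(3EI) = 866.5/EI.
With EI = 63000 kip·ft²: δ_0 = 1.4421 ft and δ_{YY} = 0.013755 ft/kip.
Compatibility — the beam at Y must follow the support down by 0.025 ft: δ_0 − R_Y·δ_{YY} = 0.025, so R_Y = (1.4421 − 0.025)/0.013755 = 103 kip.

R_Y = 103 kip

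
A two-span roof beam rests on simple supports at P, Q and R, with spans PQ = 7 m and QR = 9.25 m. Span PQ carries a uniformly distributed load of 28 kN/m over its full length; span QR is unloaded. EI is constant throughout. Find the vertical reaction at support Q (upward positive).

Insert a hinge at Q; M_Q is the redundant, and each span becomes simply supported.
Discontinuity in slope at Q on the released structure — sum the simple-span end rotations:
  span PQ: UDL 28: wL³/(24EI) = 400.2/EI
  relative rotation θ_0 = (400.2 + 0)/EI = 400.2/EI
A unit hogging moment at Q produces rotation L₁/(3EI) + L₂/(3EI) = 5.417/EI.
Slope continuity at Q: θ_0 = M_Q·5.417/EI, so M_Q = 400.2/5.417 = 73.88 kN·m (hogging).
Span PQ, ΣM about P with M_Q applied at Q: R_Q^{PQ}·7 = 686 + 73.88, so R_Q^{PQ} = 108.6 kN and R_P = 196 − 108.6 = 87.45 kN.
Span QR, ΣM about R: R_Q^{QR}·9.25 = 0 + 73.88, so R_Q^{QR} = 7.987 kN and R_R = 0 − 7.987 = -7.987 kN.
R_Q = 108.6 + 7.987 = 116.5 kN.

R_Q = 116.5 kN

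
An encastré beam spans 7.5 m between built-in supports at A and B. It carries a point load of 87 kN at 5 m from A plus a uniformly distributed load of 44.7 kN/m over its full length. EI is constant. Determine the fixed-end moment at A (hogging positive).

Release both end moments; the primary structure is a simply-supported span AB with redundants M_A and M_B.
On the primary (simply-supported) span, the end slopes from the loading are:
  at A: point load 87 at a = 5: Pab(L + b)/(6LEI) = 241.7/EI
  at B: point load 87 at a = 5: Pab(L + a)/(6LEI) = 302.1/EI
  at A: UDL 44.7: wL³/(24EI) = 785.7/EI
  at B: UDL 44.7: wL³/(24EI) = 785.7/EI
  θ_A0 = 1027/EI,  θ_B0 = 1088/EI
Flexibility coefficients: a unit moment at one end gives L/(3EI) there and L/(6EI) at the far end, so f₁₁ = f₂₂ = 2.5/EI and f₁₂ = f₂₁ = 1.25/EI.
Compatibility — zero rotation at each built-in end:
  2.5 M_A + 1.25 M_B = 1027
  1.25 M_A + 2.5 M_B = 1088
Solving the pair gives M_A = 257.9 kN·m and M_B = 306.2 kN·m (hogging).

M_A = 257.9 kN·m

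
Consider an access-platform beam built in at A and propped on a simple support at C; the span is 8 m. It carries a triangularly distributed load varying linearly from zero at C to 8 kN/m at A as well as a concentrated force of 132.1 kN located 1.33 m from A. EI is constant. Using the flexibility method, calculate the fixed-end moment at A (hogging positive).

Choose R_C as the redundant. The primary structure is the cantilever fixed at A.
Primary-structure tip deflection at C by superposition:
  triangular load, peak 8 at the fixed end: w₀L⁴/(30EI) = 1092/EI
  point load 132.1 at a = 1.33: Pa²(3L − a)/(6EI) = 882.9/EI
  δ_0 = 1975/EI
Flexibility coefficient — unit upward force at C: δ_{CC} = L³/(3EI) = 170.7/EI.
The prop prevents deflection at C: R_C = δ_0/δ_{CC} = 1975/170.7 = 11.57 kN.
Moment equilibrium about A: M_A = Σ(load moments about A) − R_C·L = 261 − 11.57×8 = 168.4 kN·m.

M_A = 168.4 kN·m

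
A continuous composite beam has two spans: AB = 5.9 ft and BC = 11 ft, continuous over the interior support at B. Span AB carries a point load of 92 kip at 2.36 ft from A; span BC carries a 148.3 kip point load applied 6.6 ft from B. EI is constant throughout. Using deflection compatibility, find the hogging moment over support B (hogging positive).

Insert a hinge at B; M_B is the redundant, and each span becomes simply supported.
Discontinuity in slope at B on the released structure — sum the simple-span end rotations:
  span AB: point load 92 at a = 2.36: Pab(L + a)/(6LEI) = 179.3/EI
  span BC: point load 148.3 at a = 6.6: Pab(L + b)/(6LEI) = 1005/EI
  relative rotation θ_0 = (179.3 + 1005)/EI = 1184/EI
A unit hogging moment at B produces rotation L₁/(3EI) + L₂/(3EI) = 5.633/EI.
Compatibility: M_B·(L₁+L₂)/(3EI) = θ_0, giving M_B = 210.2 kip·ft (hogging).

M_B = 210.2 kip·ft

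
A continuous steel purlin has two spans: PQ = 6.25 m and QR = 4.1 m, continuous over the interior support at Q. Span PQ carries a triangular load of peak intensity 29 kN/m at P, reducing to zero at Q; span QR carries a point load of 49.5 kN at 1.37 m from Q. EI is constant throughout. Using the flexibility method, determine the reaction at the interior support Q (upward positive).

R_Q = 85.3 kN

Release continuity at Q by inserting a hinge; the redundant is the internal moment M_Q. The primary structure is two simply-supported spans PQ and QR.
Rotations at Q on the released spans (each span's end-slope, ×1/EI):
  span PQ: triangular load, peak 29: 7w₀L³/(360EI) = 137.7/EI
  span QR: point load 49.5 at a = 1.37: Pab(L + b)/(6LEI) = 51.4/EI
  relative rotation θ_0 = (137.7 + 51.4)/EI = 189.1/EI
A unit hogging moment at Q produces rotation L₁/(3EI) + L₂/(3EI) = 3.45/EI.
Slope continuity at Q: θ_0 = M_Q·3.45/EI, so M_Q = 189.1/3.45 = 54.8 kN·m (hogging).
Span PQ, ΣM about P with M_Q applied at Q: R_Q^{PQ}·6.25 = 188.8 + 54.8, so R_Q^{PQ} = 38.98 kN and R_P = 90.62 − 38.98 = 51.65 kN.
Span QR, ΣM about R: R_Q^{QR}·4.1 = 135.1 + 54.8, so R_Q^{QR} = 46.33 kN and R_R = 49.5 − 46.33 = 3.174 kN.
R_Q = 38.98 + 46.33 = 85.3 kN.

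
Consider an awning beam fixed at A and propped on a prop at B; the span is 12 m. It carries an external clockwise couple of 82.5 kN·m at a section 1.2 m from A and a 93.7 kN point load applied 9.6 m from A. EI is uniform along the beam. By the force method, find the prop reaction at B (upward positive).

R_B = 67.92 kN

Take the reaction at B as the redundant and release it; the primary structure is a cantilever fixed at A.
Free-end deflection of the primary structure under the applied loading (downward +):
  clockwise couple 82.5 at a = 1.2: M₀a(2L − a)/(2EI) = 1129/EI
  point load 93.7 at a = 9.6: Pa²(3L − a)/(6EI) = 37996/EI
  δ_0 = 39124/EI
Flexibility coefficient — unit upward force at B: δ_{BB} = L³/(3EI) = 576/EI.
Compatibility at B: δ_0 − R_B·δ_{BB} = 0, so R_B = 39124/576 = 67.92 kN.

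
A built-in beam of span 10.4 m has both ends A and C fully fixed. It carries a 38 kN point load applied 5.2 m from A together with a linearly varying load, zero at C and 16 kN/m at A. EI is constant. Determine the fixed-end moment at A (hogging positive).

M_A = 135.9 kN·m

Take the two fixed-end moments M_A, M_C as redundants; the released structure is the simple span AC.
On the primary (simply-supported) span, the end slopes from the loading are:
  at A: point load 38 at a = 5.2: Pab(L + b)/(6LEI) = 256.9/EI
  at C: point load 38 at a = 5.2: Pab(L + a)/(6LEI) = 256.9/EI
  at A: triangular load, peak 16: w₀L³/(45EI) = 400/EI
  at C: triangular load, peak 16: 7w₀L³/(360EI) = 350/EI
  θ_A0 = 656.8/EI,  θ_C0 = 606.8/EI
Flexibility coefficients: a unit moment at one end gives L/(3EI) there and L/(6EI) at the far end, so f₁₁ = f₂₂ = 3.467/EI and f₁₂ = f₂₁ = 1.733/EI.
Compatibility — zero rotation at each built-in end:
  3.467 M_A + 1.733 M_C = 656.8
  1.733 M_A + 3.467 M_C = 606.8
Solving the pair gives M_A = 135.9 kN·m and M_C = 107.1 kN·m (hogging).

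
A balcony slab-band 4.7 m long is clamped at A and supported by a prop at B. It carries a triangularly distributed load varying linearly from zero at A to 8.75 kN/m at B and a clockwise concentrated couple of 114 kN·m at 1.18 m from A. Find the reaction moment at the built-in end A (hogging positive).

M_A = 50.19 kN·m

Choose R_B as the redundant. The primary structure is the cantilever fixed at A.
Downward deflection at the released point B due to the loads:
  triangular load, peak 8.75 at the free end: 11w₀L⁴/(120EI) = 391.4/EI
  clockwise couple 114 at a = 1.18: M₀a(2L − a)/(2EI) = 552.9/EI
  δ_0 = 944.3/EI
Tip deflection under a unit load at B: L³/(3EI) = 34.61/EI.
Compatibility at B: δ_0 − R_B·δ_{BB} = 0, so R_B = 944.3/34.61 = 27.28 kN.
Moment equilibrium about A: M_A = Σ(load moments about A) − R_B·L = 178.4 − 27.28×4.7 = 50.19 kN·m.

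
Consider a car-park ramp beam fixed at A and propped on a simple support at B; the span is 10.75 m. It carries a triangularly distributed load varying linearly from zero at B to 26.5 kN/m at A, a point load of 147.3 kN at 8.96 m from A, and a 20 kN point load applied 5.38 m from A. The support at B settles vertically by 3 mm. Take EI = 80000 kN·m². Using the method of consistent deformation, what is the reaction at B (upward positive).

Release the roller at B. Primary structure: cantilever fixed at A.
Deflection at B on the released cantilever, summing each load's contribution:
  triangular load, peak 26.5 at the fixed end: w₀L⁴/(30EI) = 11797/EI
  point load 147.3 at a = 8.96: Pa²(3L − a)/(6EI) = 45903/EI
  point load 20 at a = 5.38: Pa²(3L − a)/(6EI) = 2592/EI
  δ_0 = 60292/EI
Flexibility coefficient — unit upward force at B: δ_{BB} = L³/(3EI) = 414.1/EI.
With EI = 80000 kN·m²: δ_0 = 0.75365 m and δ_{BB} = 0.005176 m/kN.
Compatibility — the beam at B must follow the support down by 0.003 m: δ_0 − R_B·δ_{BB} = 0.003, so R_B = (0.75365 − 0.003)/0.005176 = 145 kN.

R_B = 145 kN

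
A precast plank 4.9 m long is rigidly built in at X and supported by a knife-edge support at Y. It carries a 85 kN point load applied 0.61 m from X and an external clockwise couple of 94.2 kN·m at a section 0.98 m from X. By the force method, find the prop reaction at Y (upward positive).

R_Y = 12.28 kN

Take the reaction at Y as the redundant and release it; the primary structure is a cantilever fixed at X.
Free-end deflection of the primary structure under the applied loading (downward +):
  point load 85 at a = 0.61: Pa²(3L − a)/(6EI) = 74.27/EI
  clockwise couple 94.2 at a = 0.98: M₀a(2L − a)/(2EI) = 407.1/EI
  δ_0 = 481.4/EI
Flexibility coefficient — unit upward force at Y: δ_{YY} = L³/(3EI) = 39.22/EI.
Compatibility at Y: δ_0 − R_Y·δ_{YY} = 0, so R_Y = 481.4/39.22 = 12.28 kN.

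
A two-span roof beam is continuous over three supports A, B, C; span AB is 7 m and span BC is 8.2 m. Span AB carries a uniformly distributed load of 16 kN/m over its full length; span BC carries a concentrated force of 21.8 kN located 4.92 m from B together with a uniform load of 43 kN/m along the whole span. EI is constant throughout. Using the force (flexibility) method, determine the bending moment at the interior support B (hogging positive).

Insert a hinge at B; M_B is the redundant, and each span becomes simply supported.
Discontinuity in slope at B on the released structure — sum the simple-span end rotations:
  span AB: UDL 16: wL³/(24EI) = 228.7/EI
  span BC: point load 21.8 at a = 4.92: Pab(L + b)/(6LEI) = 82.09/EI
  span BC: UDL 43: wL³/(24EI) = 987.9/EI
  relative rotation θ_0 = (228.7 + 1070)/EI = 1299/EI
A unit hogging moment at B produces rotation L₁/(3EI) + L₂/(3EI) = 5.067/EI.
Compatibility: M_B·(L₁+L₂)/(3EI) = θ_0, giving M_B = 256.3 kN·m (hogging).

M_B = 256.3 kN·m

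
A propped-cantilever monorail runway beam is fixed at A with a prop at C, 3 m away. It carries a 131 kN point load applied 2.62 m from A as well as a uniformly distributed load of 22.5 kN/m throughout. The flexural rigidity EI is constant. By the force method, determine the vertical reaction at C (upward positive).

Take the reaction at C as the redundant and release it; the primary structure is a cantilever fixed at A.
Downward deflection at the released point C due to the loads:
  point load 131 at a = 2.62: Pa²(3L − a)/(6EI) = 956.2/EI
  UDL 22.5: wL⁴/(8EI) = 227.8/EI
  δ_0 = 1184/EI
Flexibility coefficient — unit upward force at C: δ_{CC} = L³/(3EI) = 9/EI.
Compatibility at C: δ_0 − R_C·δ_{CC} = 0, so R_C = 1184/9 = 131.6 kN.

R_C = 131.6 kN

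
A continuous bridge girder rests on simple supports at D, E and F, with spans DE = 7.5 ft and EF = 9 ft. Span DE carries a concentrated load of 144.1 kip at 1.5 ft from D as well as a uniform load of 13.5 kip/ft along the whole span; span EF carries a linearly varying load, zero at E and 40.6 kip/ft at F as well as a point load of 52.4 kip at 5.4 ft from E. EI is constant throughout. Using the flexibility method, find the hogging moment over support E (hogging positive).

M_E = 238.2 kip·ft

Insert a hinge at E; M_E is the redundant, and each span becomes simply supported.
Rotations at E on the released spans (each span's end-slope, ×1/EI):
  span DE: point load 144.1 at a = 1.5: Pab(L + a)/(6LEI) = 259.4/EI
  span DE: UDL 13.5: wL³/(24EI) = 237.3/EI
  span EF: triangular load, peak 40.6: 7w₀L³/(360EI) = 575.5/EI
  span EF: point load 52.4 at a = 5.4: Pab(L + b)/(6LEI) = 237.7/EI
  relative rotation θ_0 = (496.7 + 813.2)/EI = 1310/EI
A unit hogging moment at E produces rotation L₁/(3EI) + L₂/(3EI) = 5.5/EI.
Slope continuity at E: θ_0 = M_E·5.5/EI, so M_E = 1310/5.5 = 238.2 kip·ft (hogging).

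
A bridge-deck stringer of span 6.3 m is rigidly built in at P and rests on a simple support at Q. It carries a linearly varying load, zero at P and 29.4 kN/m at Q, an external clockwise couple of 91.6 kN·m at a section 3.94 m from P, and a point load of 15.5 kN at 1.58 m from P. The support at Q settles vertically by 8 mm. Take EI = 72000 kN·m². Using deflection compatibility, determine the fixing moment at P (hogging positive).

Choose R_Q as the redundant. The primary structure is the cantilever fixed at P.
Primary-structure tip deflection at Q by superposition:
  triangular load, peak 29.4 at the free end: 11w₀L⁴/(120EI) = 4245/EI
  clockwise couple 91.6 at a = 3.94: M₀a(2L − a)/(2EI) = 1563/EI
  point load 15.5 at a = 1.58: Pa²(3L − a)/(6EI) = 111.7/EI
  δ_0 = 5920/EI
Flexibility coefficient — unit upward force at Q: δ_{QQ} = L³/(3EI) = 83.35/EI.
With EI = 72000 kN·m²: δ_0 = 0.08222 m and δ_{QQ} = 0.001158 m/kN.
Compatibility — the beam at Q must follow the support down by 0.008 m: δ_0 − R_Q·δ_{QQ} = 0.008, so R_Q = (0.08222 − 0.008)/0.001158 = 64.11 kN.
Moment equilibrium about P: M_P = Σ(load moments about P) − R_Q·L = 505.1 − 64.11×6.3 = 101.1 kN·m.

M_P = 101.1 kN·m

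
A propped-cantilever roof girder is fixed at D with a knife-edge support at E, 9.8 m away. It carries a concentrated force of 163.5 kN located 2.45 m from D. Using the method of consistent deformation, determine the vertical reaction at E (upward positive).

Remove the prop at E; the released (primary) structure is a cantilever built in at D.
Deflection at E on the released cantilever, summing each load's contribution:
  point load 163.5 at a = 2.45: Pa²(3L − a)/(6EI) = 4408/EI
Tip deflection under a unit load at E: L³/(3EI) = 313.7/EI.
Compatibility at E: δ_0 − R_E·δ_{EE} = 0, so R_E = 4408/313.7 = 14.05 kN.

R_E = 14.05 kN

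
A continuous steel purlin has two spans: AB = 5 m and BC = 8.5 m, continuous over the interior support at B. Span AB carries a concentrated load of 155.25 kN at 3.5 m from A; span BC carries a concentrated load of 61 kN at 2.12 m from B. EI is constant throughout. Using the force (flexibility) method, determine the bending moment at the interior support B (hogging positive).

Release continuity at B by inserting a hinge; the redundant is the internal moment M_B. The primary structure is two simply-supported spans AB and BC.
Rotations at B on the released spans (each span's end-slope, ×1/EI):
  span AB: point load 155.25 at a = 3.5: Pab(L + a)/(6LEI) = 230.9/EI
  span BC: point load 61 at a = 2.12: Pab(L + b)/(6LEI) = 240.7/EI
  relative rotation θ_0 = (230.9 + 240.7)/EI = 471.7/EI
A unit hogging moment at B produces rotation L₁/(3EI) + L₂/(3EI) = 4.5/EI.
Compatibility: M_B·(L₁+L₂)/(3EI) = θ_0, giving M_B = 104.8 kN·m (hogging).

M_B = 104.8 kN·m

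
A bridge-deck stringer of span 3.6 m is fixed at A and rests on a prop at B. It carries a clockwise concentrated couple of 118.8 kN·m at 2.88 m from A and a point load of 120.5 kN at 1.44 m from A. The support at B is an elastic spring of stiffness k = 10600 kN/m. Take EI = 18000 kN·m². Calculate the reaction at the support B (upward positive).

R_B = 65.44 kN

Choose R_B as the redundant. The primary structure is the cantilever fixed at A.
Free-end deflection of the primary structure under the applied loading (downward +):
  clockwise couple 118.8 at a = 2.88: M₀a(2L − a)/(2EI) = 739/EI
  point load 120.5 at a = 1.44: Pa²(3L − a)/(6EI) = 389.8/EI
  δ_0 = 1129/EI
Tip deflection under a unit load at B: L³/(3EI) = 15.55/EI.
With EI = 18000 kN·m²: δ_0 = 0.062713 m and δ_{BB} = 0.000864 m/kN.
Compatibility — the spring shortens by R_B/k under the reaction it provides: δ_0 − R_B·δ_{BB} = R_B/k. With 1/k = 0.000094 m/kN, R_B = δ_0 / (δ_{BB} + 1/k) = 0.062713 / (0.000864 + 0.000094) = 65.44 kN.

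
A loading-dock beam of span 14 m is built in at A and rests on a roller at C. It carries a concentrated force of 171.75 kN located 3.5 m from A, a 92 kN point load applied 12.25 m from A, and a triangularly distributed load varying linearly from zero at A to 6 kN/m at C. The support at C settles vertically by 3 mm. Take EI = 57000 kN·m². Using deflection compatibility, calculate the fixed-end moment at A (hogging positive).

Take the reaction at C as the redundant and release it; the primary structure is a cantilever fixed at A.
Primary-structure tip deflection at C by superposition:
  point load 171.75 at a = 3.5: Pa²(3L − a)/(6EI) = 13500/EI
  point load 92 at a = 12.25: Pa²(3L − a)/(6EI) = 68454/EI
  triangular load, peak 6 at the free end: 11w₀L⁴/(120EI) = 21129/EI
  δ_0 = 103083/EI
Flexibility coefficient — unit upward force at C: δ_{CC} = L³/(3EI) = 914.7/EI.
With EI = 57000 kN·m²: δ_0 = 1.8085 m and δ_{CC} = 0.016047 m/kN.
Compatibility — the beam at C must follow the support down by 0.003 m: δ_0 − R_C·δ_{CC} = 0.003, so R_C = (1.8085 − 0.003)/0.016047 = 112.5 kN.
Moment equilibrium about A: M_A = Σ(load moments about A) − R_C·L = 2120 − 112.5×14 = 544.9 kN·m.

M_A = 544.9 kN·m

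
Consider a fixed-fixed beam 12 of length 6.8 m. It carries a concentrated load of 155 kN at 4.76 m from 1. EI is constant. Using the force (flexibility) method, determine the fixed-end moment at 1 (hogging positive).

M_1 = 66.4 kN·m

Take the two fixed-end moments M_1, M_2 as redundants; the released structure is the simple span 12.
Simple-span end rotations at 1 and 2 under the given loads:
  at 1: point load 155 at a = 4.76: Pab(L + b)/(6LEI) = 326.1/EI
  at 2: point load 155 at a = 4.76: Pab(L + a)/(6LEI) = 426.4/EI
  θ_10 = 326.1/EI,  θ_20 = 426.4/EI
Flexibility coefficients: a unit moment at one end gives L/(3EI) there and L/(6EI) at the far end, so f₁₁ = f₂₂ = 2.267/EI and f₁₂ = f₂₁ = 1.133/EI.
Compatibility — zero rotation at each built-in end:
  2.267 M_1 + 1.133 M_2 = 326.1
  1.133 M_1 + 2.267 M_2 = 426.4
Solving the pair gives M_1 = 66.4 kN·m and M_2 = 154.9 kN·m (hogging).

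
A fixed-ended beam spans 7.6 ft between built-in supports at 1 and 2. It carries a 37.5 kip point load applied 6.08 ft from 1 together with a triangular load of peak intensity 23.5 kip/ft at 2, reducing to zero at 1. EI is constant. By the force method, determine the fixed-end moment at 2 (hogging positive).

M_2 = 104.3 kip·ft

Take the two fixed-end moments M_1, M_2 as redundants; the released structure is the simple span 12.
On the primary (simply-supported) span, the end slopes from the loading are:
  at 1: point load 37.5 at a = 6.08: Pab(L + b)/(6LEI) = 69.31/EI
  at 2: point load 37.5 at a = 6.08: Pab(L + a)/(6LEI) = 104/EI
  at 1: triangular load, peak 23.5: 7w₀L³/(360EI) = 200.6/EI
  at 2: triangular load, peak 23.5: w₀L³/(45EI) = 229.2/EI
  θ_10 = 269.9/EI,  θ_20 = 333.2/EI
Flexibility coefficients: a unit moment at one end gives L/(3EI) there and L/(6EI) at the far end, so f₁₁ = f₂₂ = 2.533/EI and f₁₂ = f₂₁ = 1.267/EI.
Compatibility — zero rotation at each built-in end:
  2.533 M_1 + 1.267 M_2 = 269.9
  1.267 M_1 + 2.533 M_2 = 333.2
Solving the pair gives M_1 = 54.37 kip·ft and M_2 = 104.3 kip·ft (hogging).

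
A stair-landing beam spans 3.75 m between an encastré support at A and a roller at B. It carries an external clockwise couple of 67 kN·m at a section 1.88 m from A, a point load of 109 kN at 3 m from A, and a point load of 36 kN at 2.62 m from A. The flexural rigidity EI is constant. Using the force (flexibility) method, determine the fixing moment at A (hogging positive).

M_A = 49.22 kN·m

Release the roller at B. Primary structure: cantilever fixed at A.
Free-end deflection of the primary structure under the applied loading (downward +):
  clockwise couple 67 at a = 1.88: M₀a(2L − a)/(2EI) = 353.9/EI
  point load 109 at a = 3: Pa²(3L − a)/(6EI) = 1349/EI
  point load 36 at a = 2.62: Pa²(3L − a)/(6EI) = 355.4/EI
  δ_0 = 2058/EI
Flexibility coefficient — unit upward force at B: δ_{BB} = L³/(3EI) = 17.58/EI.
Compatibility at B: δ_0 − R_B·δ_{BB} = 0, so R_B = 2058/17.58 = 117.1 kN.
Moment equilibrium about A: M_A = Σ(load moments about A) − R_B·L = 488.3 − 117.1×3.75 = 49.22 kN·m.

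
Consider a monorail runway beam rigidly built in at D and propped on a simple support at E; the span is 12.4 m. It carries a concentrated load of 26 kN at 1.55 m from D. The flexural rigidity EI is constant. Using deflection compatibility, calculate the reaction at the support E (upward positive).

R_E = 0.584 kN

Release the roller at E. Primary structure: cantilever fixed at D.
Primary-structure tip deflection at E by superposition:
  point load 26 at a = 1.55: Pa²(3L − a)/(6EI) = 371.1/EI
Flexibility coefficient — unit upward force at E: δ_{EE} = L³/(3EI) = 635.5/EI.
Compatibility at E: δ_0 − R_E·δ_{EE} = 0, so R_E = 371.1/635.5 = 0.584 kN.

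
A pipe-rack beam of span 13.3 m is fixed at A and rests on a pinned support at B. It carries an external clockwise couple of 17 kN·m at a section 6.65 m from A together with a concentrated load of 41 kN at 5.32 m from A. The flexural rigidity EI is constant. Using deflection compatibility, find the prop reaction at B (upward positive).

R_B = 9.966 kN

Release the roller at B. Primary structure: cantilever fixed at A.
Downward deflection at the released point B due to the loads:
  clockwise couple 17 at a = 6.65: M₀a(2L − a)/(2EI) = 1128/EI
  point load 41 at a = 5.32: Pa²(3L − a)/(6EI) = 6688/EI
  δ_0 = 7815/EI
Flexibility coefficient — unit upward force at B: δ_{BB} = L³/(3EI) = 784.2/EI.
The prop prevents deflection at B: R_B = δ_0/δ_{BB} = 7815/784.2 = 9.966 kN.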